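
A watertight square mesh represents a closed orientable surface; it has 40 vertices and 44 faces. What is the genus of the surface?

3

Every face is a square, so 2E = 4·44 = 176, giving E = 88.
χ = V − E + F = 40 − 88 + 44 = -4.
For a closed orientable surface χ = 2 − 2g, so g = (2 − (-4))/2 = 3.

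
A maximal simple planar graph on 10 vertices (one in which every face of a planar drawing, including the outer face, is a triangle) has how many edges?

24

In a plane triangulation 3F = 2E and V − E + F = 2, so E = 3V − 6 = 3·10 − 6 = 24.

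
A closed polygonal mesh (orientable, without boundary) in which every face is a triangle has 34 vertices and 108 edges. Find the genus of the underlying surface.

Every face is a triangle and each edge borders two faces, so 3F = 2·108, giving F = 72.
χ = V − E + F = 34 − 108 + 72 = -2.
For a closed orientable surface χ = 2 − 2g, so g = (2 − (-2))/2 = 2.

2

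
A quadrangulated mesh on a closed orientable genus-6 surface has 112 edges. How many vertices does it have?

46

χ = 2 − 2·6 = -10, and every face is a square so 4F = 2E.
F = 2E/4 = 56. Then V = -10 + E − F = -10 + 112 − 56 = 46.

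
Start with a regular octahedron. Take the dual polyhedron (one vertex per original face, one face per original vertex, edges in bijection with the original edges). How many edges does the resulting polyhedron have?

12

The base solid has V = 6, E = 12, F = 8.
The dual swaps V and F and preserves E: V′ = F = 8, E′ = E = 12, F′ = V = 6.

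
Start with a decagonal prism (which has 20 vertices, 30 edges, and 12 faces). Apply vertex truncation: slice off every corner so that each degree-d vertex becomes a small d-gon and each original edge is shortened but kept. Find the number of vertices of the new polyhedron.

60

Truncation replaces each original edge-end by a new vertex, so V′ = 2E = 60.
Each original edge survives, and each old vertex of degree d contributes d new edges; summing degrees gives Σd = 2E, so E′ = E + 2E = 3E = 90.
Each original face survives and each original vertex becomes one new face: F′ = F + V = 32.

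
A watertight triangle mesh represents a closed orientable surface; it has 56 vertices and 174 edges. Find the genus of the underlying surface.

2

Every face is a triangle and each edge borders two faces, so 3F = 2·174, giving F = 116.
χ = V − E + F = 56 − 174 + 116 = -2.
For a closed orientable surface χ = 2 − 2g, so g = (2 − (-2))/2 = 2.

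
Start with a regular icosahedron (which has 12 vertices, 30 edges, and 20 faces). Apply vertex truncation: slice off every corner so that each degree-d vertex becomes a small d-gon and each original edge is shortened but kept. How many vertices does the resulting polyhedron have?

60

Truncation replaces each original edge-end by a new vertex, so V′ = 2E = 60.
Each original edge survives, and each old vertex of degree d contributes d new edges; summing degrees gives Σd = 2E, so E′ = E + 2E = 3E = 90.
Each original face survives and each original vertex becomes one new face: F′ = F + V = 32.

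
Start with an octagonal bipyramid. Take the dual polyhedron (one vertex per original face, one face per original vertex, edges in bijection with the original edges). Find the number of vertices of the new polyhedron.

16

The base solid has V = 10, E = 24, F = 16.
The dual swaps V and F and preserves E: V′ = F = 16, E′ = E = 24, F′ = V = 10.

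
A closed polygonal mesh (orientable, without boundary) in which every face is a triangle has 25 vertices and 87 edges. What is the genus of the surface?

3

Every face is a triangle and each edge borders two faces, so 3F = 2·87, giving F = 58.
χ = V − E + F = 25 − 87 + 58 = -4.
For a closed orientable surface χ = 2 − 2g, so g = (2 − (-4))/2 = 3.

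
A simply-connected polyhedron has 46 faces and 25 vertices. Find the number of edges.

69

Here V − E + F = 2.
E = V + F − (2) = 25 + 46 − (2) = 69.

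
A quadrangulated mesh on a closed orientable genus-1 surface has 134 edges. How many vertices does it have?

67

χ = 2 − 2·1 = 0, and every face is a square so 4F = 2E.
F = 2E/4 = 67. Then V = 0 + E − F = 0 + 134 − 67 = 67.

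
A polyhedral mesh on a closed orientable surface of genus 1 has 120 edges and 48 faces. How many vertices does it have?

For a closed orientable surface of genus 1, χ = 2 − 2·1 = 0.
V = 0 + E − F = 0 + 120 − 48 = 72.

72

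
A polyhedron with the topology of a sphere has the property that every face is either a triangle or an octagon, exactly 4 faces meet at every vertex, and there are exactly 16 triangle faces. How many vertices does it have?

Let x be the number of octagons; then F = 16 + x.
Edge–face incidences: 2E = 3·16 + 8·x = 48 + 8x.
Every vertex has degree 4, so 4V = 2E.
Euler: V − E + F = 2 ⇒ (2E)/4 − E + (16 + x) = 2.
Multiply by 8: 2·(2E) − 4·(2E) + 8·(16 + x) = 16, i.e. 128 + 8x − 2·(48 + 8x) = 16.
Collecting terms: −8x + 32 = 16, so −8x = −16, so x = 2.
Then 2E = 48 + 8·2 = 64, so E = 32, V = 2E/4 = 16, F = 16 + 2 = 18.

16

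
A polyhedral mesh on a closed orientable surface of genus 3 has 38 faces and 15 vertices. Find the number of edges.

For a closed orientable surface of genus 3, χ = 2 − 2·3 = -4.
E = V + F − (-4) = 15 + 38 − (-4) = 57.

57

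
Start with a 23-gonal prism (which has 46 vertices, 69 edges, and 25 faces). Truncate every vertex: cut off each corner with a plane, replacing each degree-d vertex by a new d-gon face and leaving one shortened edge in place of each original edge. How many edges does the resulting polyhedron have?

Truncation replaces each original edge-end by a new vertex, so V′ = 2E = 138.
Each original edge survives, and each old vertex of degree d contributes d new edges; summing degrees gives Σd = 2E, so E′ = E + 2E = 3E = 207.
Each original face survives and each original vertex becomes one new face: F′ = F + V = 71.

207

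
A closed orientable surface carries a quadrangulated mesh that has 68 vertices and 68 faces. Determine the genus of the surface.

Every face is a square, so 2E = 4·68 = 272, giving E = 136.
χ = V − E + F = 68 − 136 + 68 = 0.
For a closed orientable surface χ = 2 − 2g, so g = (2 − (0))/2 = 1.

1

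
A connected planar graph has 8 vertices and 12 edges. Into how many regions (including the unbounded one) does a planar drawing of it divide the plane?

Euler's formula for a connected plane graph: V − E + F = 2, so F = 2 − 8 + 12 = 6.

6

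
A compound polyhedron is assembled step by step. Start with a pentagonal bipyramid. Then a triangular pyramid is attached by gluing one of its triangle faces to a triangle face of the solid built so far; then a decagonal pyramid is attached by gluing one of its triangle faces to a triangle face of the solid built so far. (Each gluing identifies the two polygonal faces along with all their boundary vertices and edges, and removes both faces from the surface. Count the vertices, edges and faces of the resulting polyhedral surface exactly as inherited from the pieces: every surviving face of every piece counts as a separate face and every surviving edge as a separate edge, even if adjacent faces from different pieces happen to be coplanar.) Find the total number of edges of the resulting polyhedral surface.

35

A pentagonal bipyramid: V=7, E=15, F=10.
Attach a triangular pyramid (V=4, E=6, F=4) along a 3-gon: merge 3 vertices and 3 edges, delete both glued faces → V=8, E=18, F=12.
Attach a decagonal pyramid (V=11, E=20, F=11) along a 3-gon: merge 3 vertices and 3 edges, delete both glued faces → V=16, E=35, F=21.
Check: V − E + F = 16 − 35 + 21 = 2.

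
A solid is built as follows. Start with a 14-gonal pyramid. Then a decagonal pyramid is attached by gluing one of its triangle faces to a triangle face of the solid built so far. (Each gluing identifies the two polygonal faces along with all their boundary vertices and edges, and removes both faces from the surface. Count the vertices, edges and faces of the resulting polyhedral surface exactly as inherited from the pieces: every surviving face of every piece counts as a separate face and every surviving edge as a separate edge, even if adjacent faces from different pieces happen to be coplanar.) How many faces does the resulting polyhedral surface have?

A 14-gonal pyramid: V=15, E=28, F=15.
Attach a decagonal pyramid (V=11, E=20, F=11) along a 3-gon: merge 3 vertices and 3 edges, delete both glued faces → V=23, E=45, F=24.
Check: V − E + F = 23 − 45 + 24 = 2.

24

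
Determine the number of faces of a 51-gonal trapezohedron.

102

The n-trapezohedron (dual of the n-antiprism) has V = 2·51 + 2 = 104, E = 4·51 = 204, F = 2·51 = 102.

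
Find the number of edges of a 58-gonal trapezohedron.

232

The n-trapezohedron (dual of the n-antiprism) has V = 2·58 + 2 = 118, E = 4·58 = 232, F = 2·58 = 116.
Check: V − E + F = 118 − 232 + 116 = 2.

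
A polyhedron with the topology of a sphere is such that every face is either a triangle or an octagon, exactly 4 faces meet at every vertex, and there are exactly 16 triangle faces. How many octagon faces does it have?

2

Let x be the number of octagons; then F = 16 + x.
Edge–face incidences: 2E = 3·16 + 8·x = 48 + 8x.
Every vertex has degree 4, so 4V = 2E.
Euler: V − E + F = 2 ⇒ (2E)/4 − E + (16 + x) = 2.
Multiply by 8: 2·(2E) − 4·(2E) + 8·(16 + x) = 16, i.e. 128 + 8x − 2·(48 + 8x) = 16.
Collecting terms: −8x + 32 = 16, so −8x = −16, so x = 2.
Then 2E = 48 + 8·2 = 64, so E = 32, V = 2E/4 = 16, F = 16 + 2 = 18.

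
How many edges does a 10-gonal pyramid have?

20

A pyramid on an n-gon base has one n-gon and n triangles: V = 10 + 1 = 11, E = 2·10 = 20, F = 10 + 1 = 11.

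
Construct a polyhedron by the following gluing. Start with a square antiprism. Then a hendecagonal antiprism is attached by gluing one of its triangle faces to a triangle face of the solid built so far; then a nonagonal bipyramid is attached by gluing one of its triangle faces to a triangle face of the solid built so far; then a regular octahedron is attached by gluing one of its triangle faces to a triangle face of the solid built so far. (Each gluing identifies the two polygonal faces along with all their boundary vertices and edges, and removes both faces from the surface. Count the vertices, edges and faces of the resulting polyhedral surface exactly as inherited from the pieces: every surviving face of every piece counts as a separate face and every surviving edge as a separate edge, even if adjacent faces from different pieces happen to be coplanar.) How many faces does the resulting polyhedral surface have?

A square antiprism: V=8, E=16, F=10.
Attach a hendecagonal antiprism (V=22, E=44, F=24) along a 3-gon: merge 3 vertices and 3 edges, delete both glued faces → V=27, E=57, F=32.
Attach a nonagonal bipyramid (V=11, E=27, F=18) along a 3-gon: merge 3 vertices and 3 edges, delete both glued faces → V=35, E=81, F=48.
Attach a regular octahedron (V=6, E=12, F=8) along a 3-gon: merge 3 vertices and 3 edges, delete both glued faces → V=38, E=90, F=54.
Check: V − E + F = 38 − 90 + 54 = 2.

54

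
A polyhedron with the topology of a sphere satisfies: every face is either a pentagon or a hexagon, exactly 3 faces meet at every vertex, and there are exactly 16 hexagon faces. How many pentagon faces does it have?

12

Let x be the number of pentagons; then F = 16 + x.
Edge–face incidences: 2E = 6·16 + 5·x = 96 + 5x.
Every vertex has degree 3, so 3V = 2E.
Euler: V − E + F = 2 ⇒ (2E)/3 − E + (16 + x) = 2.
Multiply by 6: 2·(2E) − 3·(2E) + 6·(16 + x) = 12, i.e. 96 + 6x − (96 + 5x) = 12.
Collecting terms: x = 12.
Then 2E = 96 + 5·12 = 156, so E = 78, V = 2E/3 = 52, F = 16 + 12 = 28.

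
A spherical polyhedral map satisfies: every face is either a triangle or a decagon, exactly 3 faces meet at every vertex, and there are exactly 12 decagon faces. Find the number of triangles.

Let x be the number of triangles; then F = 12 + x.
Edge–face incidences: 2E = 10·12 + 3·x = 120 + 3x.
Every vertex has degree 3, so 3V = 2E.
Euler: V − E + F = 2 ⇒ (2E)/3 − E + (12 + x) = 2.
Multiply by 6: 2·(2E) − 3·(2E) + 6·(12 + x) = 12, i.e. 72 + 6x − (120 + 3x) = 12.
Collecting terms: 3x − 48 = 12, so 3x = 60, so x = 20.
Then 2E = 120 + 3·20 = 180, so E = 90, V = 2E/3 = 60, F = 12 + 20 = 32.

20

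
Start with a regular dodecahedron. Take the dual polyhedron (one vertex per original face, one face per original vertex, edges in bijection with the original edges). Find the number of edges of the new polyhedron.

The base solid has V = 20, E = 30, F = 12.
The dual swaps V and F and preserves E: V′ = F = 12, E′ = E = 30, F′ = V = 20.

30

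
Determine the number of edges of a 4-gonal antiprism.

16

An antiprism on an n-gon has two n-gon caps and 2n triangles: V = 2·4 = 8, E = 4·4 = 16, F = 2·4 + 2 = 10.
Check: V − E + F = 8 − 16 + 10 = 2.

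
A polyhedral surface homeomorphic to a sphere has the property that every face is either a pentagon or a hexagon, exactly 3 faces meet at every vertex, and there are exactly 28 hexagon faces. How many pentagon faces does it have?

12

Let x be the number of pentagons; then F = 28 + x.
Edge–face incidences: 2E = 6·28 + 5·x = 168 + 5x.
Every vertex has degree 3, so 3V = 2E.
Euler: V − E + F = 2 ⇒ (2E)/3 − E + (28 + x) = 2.
Multiply by 6: 2·(2E) − 3·(2E) + 6·(28 + x) = 12, i.e. 168 + 6x − (168 + 5x) = 12.
Collecting terms: x = 12.
Then 2E = 168 + 5·12 = 228, so E = 114, V = 2E/3 = 76, F = 28 + 12 = 40.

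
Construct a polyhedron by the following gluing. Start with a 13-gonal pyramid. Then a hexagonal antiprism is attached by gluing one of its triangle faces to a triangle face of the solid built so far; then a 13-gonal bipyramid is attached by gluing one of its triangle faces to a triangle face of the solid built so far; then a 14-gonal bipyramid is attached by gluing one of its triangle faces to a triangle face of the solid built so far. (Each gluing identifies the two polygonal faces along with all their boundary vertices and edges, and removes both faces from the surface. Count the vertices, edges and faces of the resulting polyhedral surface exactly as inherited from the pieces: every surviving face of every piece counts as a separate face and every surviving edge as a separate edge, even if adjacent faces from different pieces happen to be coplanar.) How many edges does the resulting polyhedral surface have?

A 13-gonal pyramid: V=14, E=26, F=14.
Attach a hexagonal antiprism (V=12, E=24, F=14) along a 3-gon: merge 3 vertices and 3 edges, delete both glued faces → V=23, E=47, F=26.
Attach a 13-gonal bipyramid (V=15, E=39, F=26) along a 3-gon: merge 3 vertices and 3 edges, delete both glued faces → V=35, E=83, F=50.
Attach a 14-gonal bipyramid (V=16, E=42, F=28) along a 3-gon: merge 3 vertices and 3 edges, delete both glued faces → V=48, E=122, F=76.
Check: V − E + F = 48 − 122 + 76 = 2.

122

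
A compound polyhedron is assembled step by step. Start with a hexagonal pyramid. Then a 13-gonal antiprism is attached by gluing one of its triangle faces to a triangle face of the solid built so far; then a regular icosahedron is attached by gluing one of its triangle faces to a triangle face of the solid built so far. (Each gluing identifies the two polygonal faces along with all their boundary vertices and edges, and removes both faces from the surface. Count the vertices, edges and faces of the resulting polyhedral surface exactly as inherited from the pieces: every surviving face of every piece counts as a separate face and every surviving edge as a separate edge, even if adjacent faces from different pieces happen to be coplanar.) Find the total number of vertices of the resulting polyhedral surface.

A hexagonal pyramid: V=7, E=12, F=7.
Attach a 13-gonal antiprism (V=26, E=52, F=28) along a 3-gon: merge 3 vertices and 3 edges, delete both glued faces → V=30, E=61, F=33.
Attach a regular icosahedron (V=12, E=30, F=20) along a 3-gon: merge 3 vertices and 3 edges, delete both glued faces → V=39, E=88, F=51.
Check: V − E + F = 39 − 88 + 51 = 2.

39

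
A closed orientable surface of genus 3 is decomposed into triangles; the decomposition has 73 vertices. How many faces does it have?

χ = 2 − 2·3 = -4, and every face is a triangle so 3F = 2E.
V − E + F = -4 with E = 3F/2 gives 73 − (3/2 − 1)·F = -4, so F = 154 and E = 231.

154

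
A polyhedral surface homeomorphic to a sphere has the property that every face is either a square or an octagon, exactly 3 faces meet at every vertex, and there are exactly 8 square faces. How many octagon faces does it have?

Let x be the number of octagons; then F = 8 + x.
Edge–face incidences: 2E = 4·8 + 8·x = 32 + 8x.
Every vertex has degree 3, so 3V = 2E.
Euler: V − E + F = 2 ⇒ (2E)/3 − E + (8 + x) = 2.
Multiply by 6: 2·(2E) − 3·(2E) + 6·(8 + x) = 12, i.e. 48 + 6x − (32 + 8x) = 12.
Collecting terms: −2x + 16 = 12, so −2x = −4, so x = 2.
Then 2E = 32 + 8·2 = 48, so E = 24, V = 2E/3 = 16, F = 8 + 2 = 10.

2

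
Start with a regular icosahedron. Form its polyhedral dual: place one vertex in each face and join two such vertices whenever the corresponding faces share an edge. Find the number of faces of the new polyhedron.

The base solid has V = 12, E = 30, F = 20.
The dual swaps V and F and preserves E: V′ = F = 20, E′ = E = 30, F′ = V = 12.

12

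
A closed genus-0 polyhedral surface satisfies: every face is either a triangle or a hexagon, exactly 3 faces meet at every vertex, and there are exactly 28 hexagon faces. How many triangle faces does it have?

Let x be the number of triangles; then F = 28 + x.
Edge–face incidences: 2E = 6·28 + 3·x = 168 + 3x.
Every vertex has degree 3, so 3V = 2E.
Euler: V − E + F = 2 ⇒ (2E)/3 − E + (28 + x) = 2.
Multiply by 6: 2·(2E) − 3·(2E) + 6·(28 + x) = 12, i.e. 168 + 6x − (168 + 3x) = 12.
Collecting terms: 3x = 12, so x = 4.
Then 2E = 168 + 3·4 = 180, so E = 90, V = 2E/3 = 60, F = 28 + 4 = 32.

4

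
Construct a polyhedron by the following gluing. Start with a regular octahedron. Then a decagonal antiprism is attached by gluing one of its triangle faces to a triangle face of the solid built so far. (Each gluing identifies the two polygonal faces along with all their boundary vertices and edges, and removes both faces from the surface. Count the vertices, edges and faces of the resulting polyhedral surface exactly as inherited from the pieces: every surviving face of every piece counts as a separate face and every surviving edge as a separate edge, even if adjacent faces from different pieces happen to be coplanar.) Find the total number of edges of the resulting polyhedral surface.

49

A regular octahedron: V=6, E=12, F=8.
Attach a decagonal antiprism (V=20, E=40, F=22) along a 3-gon: merge 3 vertices and 3 edges, delete both glued faces → V=23, E=49, F=28.
Check: V − E + F = 23 − 49 + 28 = 2.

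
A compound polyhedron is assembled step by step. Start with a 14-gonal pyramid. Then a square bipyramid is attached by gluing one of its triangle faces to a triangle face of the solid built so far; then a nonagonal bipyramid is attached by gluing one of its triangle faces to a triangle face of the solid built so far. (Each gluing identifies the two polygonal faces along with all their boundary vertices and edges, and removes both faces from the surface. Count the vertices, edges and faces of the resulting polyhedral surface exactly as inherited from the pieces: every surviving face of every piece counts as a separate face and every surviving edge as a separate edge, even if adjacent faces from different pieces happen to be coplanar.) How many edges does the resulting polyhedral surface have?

A 14-gonal pyramid: V=15, E=28, F=15.
Attach a square bipyramid (V=6, E=12, F=8) along a 3-gon: merge 3 vertices and 3 edges, delete both glued faces → V=18, E=37, F=21.
Attach a nonagonal bipyramid (V=11, E=27, F=18) along a 3-gon: merge 3 vertices and 3 edges, delete both glued faces → V=26, E=61, F=37.
Check: V − E + F = 26 − 61 + 37 = 2.

61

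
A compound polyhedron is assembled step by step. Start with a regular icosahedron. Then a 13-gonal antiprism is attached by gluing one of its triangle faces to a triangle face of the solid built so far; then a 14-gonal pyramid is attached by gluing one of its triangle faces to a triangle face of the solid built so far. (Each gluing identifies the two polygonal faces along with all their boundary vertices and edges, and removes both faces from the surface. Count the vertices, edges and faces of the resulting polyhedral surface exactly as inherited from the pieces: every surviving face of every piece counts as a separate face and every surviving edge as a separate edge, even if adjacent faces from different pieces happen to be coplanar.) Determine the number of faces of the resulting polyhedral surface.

A regular icosahedron: V=12, E=30, F=20.
Attach a 13-gonal antiprism (V=26, E=52, F=28) along a 3-gon: merge 3 vertices and 3 edges, delete both glued faces → V=35, E=79, F=46.
Attach a 14-gonal pyramid (V=15, E=28, F=15) along a 3-gon: merge 3 vertices and 3 edges, delete both glued faces → V=47, E=104, F=59.
Check: V − E + F = 47 − 104 + 59 = 2.

59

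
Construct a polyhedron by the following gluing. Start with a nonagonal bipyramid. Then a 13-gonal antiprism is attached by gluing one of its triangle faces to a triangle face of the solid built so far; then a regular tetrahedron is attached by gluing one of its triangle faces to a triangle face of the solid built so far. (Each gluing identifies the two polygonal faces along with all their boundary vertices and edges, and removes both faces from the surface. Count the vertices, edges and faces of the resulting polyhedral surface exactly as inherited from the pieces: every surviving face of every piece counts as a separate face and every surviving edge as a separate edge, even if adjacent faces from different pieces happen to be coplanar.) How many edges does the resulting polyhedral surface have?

A nonagonal bipyramid: V=11, E=27, F=18.
Attach a 13-gonal antiprism (V=26, E=52, F=28) along a 3-gon: merge 3 vertices and 3 edges, delete both glued faces → V=34, E=76, F=44.
Attach a regular tetrahedron (V=4, E=6, F=4) along a 3-gon: merge 3 vertices and 3 edges, delete both glued faces → V=35, E=79, F=46.
Check: V − E + F = 35 − 79 + 46 = 2.

79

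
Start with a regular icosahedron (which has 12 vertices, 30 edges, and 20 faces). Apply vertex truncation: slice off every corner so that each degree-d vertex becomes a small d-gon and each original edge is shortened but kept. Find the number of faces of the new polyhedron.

Truncation replaces each original edge-end by a new vertex, so V′ = 2E = 60.
Each original edge survives, and each old vertex of degree d contributes d new edges; summing degrees gives Σd = 2E, so E′ = E + 2E = 3E = 90.
Each original face survives and each original vertex becomes one new face: F′ = F + V = 32.

32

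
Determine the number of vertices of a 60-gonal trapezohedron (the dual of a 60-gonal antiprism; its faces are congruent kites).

The n-trapezohedron (dual of the n-antiprism) has V = 2·60 + 2 = 122, E = 4·60 = 240, F = 2·60 = 120.
Check: V − E + F = 122 − 240 + 120 = 2.

122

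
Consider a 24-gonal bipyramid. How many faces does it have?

48

A bipyramid over an n-gon has 2n triangular faces and n + 2 vertices: V = 24 + 2 = 26, E = 3·24 = 72, F = 2·24 = 48.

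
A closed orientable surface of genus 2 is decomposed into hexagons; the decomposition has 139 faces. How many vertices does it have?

276

χ = 2 − 2·2 = -2, and every face is a hexagon so 6F = 2E.
E = 6·139/2 = 417. Then V = -2 + E − F = -2 + 417 − 139 = 276.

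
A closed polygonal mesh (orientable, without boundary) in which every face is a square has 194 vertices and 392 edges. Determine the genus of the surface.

2

Every face is a square and each edge borders two faces, so 4F = 2·392, giving F = 196.
χ = V − E + F = 194 − 392 + 196 = -2.
For a closed orientable surface χ = 2 − 2g, so g = (2 − (-2))/2 = 2.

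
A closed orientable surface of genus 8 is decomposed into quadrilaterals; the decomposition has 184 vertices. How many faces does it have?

198

χ = 2 − 2·8 = -14, and every face is a square so 4F = 2E.
V − E + F = -14 with E = 4F/2 gives 184 − (4/2 − 1)·F = -14, so F = 198 and E = 396.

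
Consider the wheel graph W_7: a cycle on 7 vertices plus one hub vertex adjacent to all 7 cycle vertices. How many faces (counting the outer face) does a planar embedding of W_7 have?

8

W_7 has V = 7 + 1 = 8 vertices and E = 2·7 = 14 edges.
By Euler's formula F = 2 − V + E = 2 − 8 + 14 = 8.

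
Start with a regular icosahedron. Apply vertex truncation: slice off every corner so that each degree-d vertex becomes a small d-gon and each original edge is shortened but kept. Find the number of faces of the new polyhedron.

The base solid has V = 12, E = 30, F = 20.
Truncation replaces each original edge-end by a new vertex, so V′ = 2E = 60.
Each original edge survives, and each old vertex of degree d contributes d new edges; summing degrees gives Σd = 2E, so E′ = E + 2E = 3E = 90.
Each original face survives and each original vertex becomes one new face: F′ = F + V = 32.

32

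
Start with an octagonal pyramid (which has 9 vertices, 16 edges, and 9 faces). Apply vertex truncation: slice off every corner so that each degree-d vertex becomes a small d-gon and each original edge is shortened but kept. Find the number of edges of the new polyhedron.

Truncation replaces each original edge-end by a new vertex, so V′ = 2E = 32.
Each original edge survives, and each old vertex of degree d contributes d new edges; summing degrees gives Σd = 2E, so E′ = E + 2E = 3E = 48.
Each original face survives and each original vertex becomes one new face: F′ = F + V = 18.

48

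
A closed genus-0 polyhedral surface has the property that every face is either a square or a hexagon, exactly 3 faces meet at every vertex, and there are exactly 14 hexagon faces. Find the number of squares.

6

Let x be the number of squares; then F = 14 + x.
Edge–face incidences: 2E = 6·14 + 4·x = 84 + 4x.
Every vertex has degree 3, so 3V = 2E.
Euler: V − E + F = 2 ⇒ (2E)/3 − E + (14 + x) = 2.
Multiply by 6: 2·(2E) − 3·(2E) + 6·(14 + x) = 12, i.e. 84 + 6x − (84 + 4x) = 12.
Collecting terms: 2x = 12, so x = 6.
Then 2E = 84 + 4·6 = 108, so E = 54, V = 2E/3 = 36, F = 14 + 6 = 20.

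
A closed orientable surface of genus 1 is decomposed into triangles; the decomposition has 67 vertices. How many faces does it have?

134

χ = 2 − 2·1 = 0, and every face is a triangle so 3F = 2E.
V − E + F = 0 with E = 3F/2 gives 67 − (3/2 − 1)·F = 0, so F = 134 and E = 201.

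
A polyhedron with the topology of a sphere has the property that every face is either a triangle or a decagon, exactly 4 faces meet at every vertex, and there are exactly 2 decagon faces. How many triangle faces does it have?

Let x be the number of triangles; then F = 2 + x.
Edge–face incidences: 2E = 10·2 + 3·x = 20 + 3x.
Every vertex has degree 4, so 4V = 2E.
Euler: V − E + F = 2 ⇒ (2E)/4 − E + (2 + x) = 2.
Multiply by 8: 2·(2E) − 4·(2E) + 8·(2 + x) = 16, i.e. 16 + 8x − 2·(20 + 3x) = 16.
Collecting terms: 2x − 24 = 16, so 2x = 40, so x = 20.
Then 2E = 20 + 3·20 = 80, so E = 40, V = 2E/4 = 20, F = 2 + 20 = 22.

20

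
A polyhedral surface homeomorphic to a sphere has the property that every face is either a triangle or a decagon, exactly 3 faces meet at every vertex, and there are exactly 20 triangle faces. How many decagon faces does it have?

12

Let x be the number of decagons; then F = 20 + x.
Edge–face incidences: 2E = 3·20 + 10·x = 60 + 10x.
Every vertex has degree 3, so 3V = 2E.
Euler: V − E + F = 2 ⇒ (2E)/3 − E + (20 + x) = 2.
Multiply by 6: 2·(2E) − 3·(2E) + 6·(20 + x) = 12, i.e. 120 + 6x − (60 + 10x) = 12.
Collecting terms: −4x + 60 = 12, so −4x = −48, so x = 12.
Then 2E = 60 + 10·12 = 180, so E = 90, V = 2E/3 = 60, F = 20 + 12 = 32.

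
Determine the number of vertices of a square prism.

8

A prism on an n-gon has two n-gon bases and n rectangular sides: V = 2·4 = 8, E = 3·4 = 12, F = 4 + 2 = 6.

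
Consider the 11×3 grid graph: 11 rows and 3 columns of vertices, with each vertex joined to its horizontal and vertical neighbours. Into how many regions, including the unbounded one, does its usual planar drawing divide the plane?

The grid has V = 11·3 = 33 vertices and E = 11·2 + 3·10 = 52 edges.
F = 2 − V + E = 2 − 33 + 52 = 21.

21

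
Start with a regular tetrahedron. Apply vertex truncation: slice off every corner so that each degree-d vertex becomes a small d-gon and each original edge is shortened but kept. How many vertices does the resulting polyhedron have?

The base solid has V = 4, E = 6, F = 4.
Truncation replaces each original edge-end by a new vertex, so V′ = 2E = 12.
Each original edge survives, and each old vertex of degree d contributes d new edges; summing degrees gives Σd = 2E, so E′ = E + 2E = 3E = 18.
Each original face survives and each original vertex becomes one new face: F′ = F + V = 8.

12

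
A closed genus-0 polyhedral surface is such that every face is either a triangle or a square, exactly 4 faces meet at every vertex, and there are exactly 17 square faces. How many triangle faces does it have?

Let x be the number of triangles; then F = 17 + x.
Edge–face incidences: 2E = 4·17 + 3·x = 68 + 3x.
Every vertex has degree 4, so 4V = 2E.
Euler: V − E + F = 2 ⇒ (2E)/4 − E + (17 + x) = 2.
Multiply by 8: 2·(2E) − 4·(2E) + 8·(17 + x) = 16, i.e. 136 + 8x − 2·(68 + 3x) = 16.
Collecting terms: 2x = 16, so x = 8.
Then 2E = 68 + 3·8 = 92, so E = 46, V = 2E/4 = 23, F = 17 + 8 = 25.

8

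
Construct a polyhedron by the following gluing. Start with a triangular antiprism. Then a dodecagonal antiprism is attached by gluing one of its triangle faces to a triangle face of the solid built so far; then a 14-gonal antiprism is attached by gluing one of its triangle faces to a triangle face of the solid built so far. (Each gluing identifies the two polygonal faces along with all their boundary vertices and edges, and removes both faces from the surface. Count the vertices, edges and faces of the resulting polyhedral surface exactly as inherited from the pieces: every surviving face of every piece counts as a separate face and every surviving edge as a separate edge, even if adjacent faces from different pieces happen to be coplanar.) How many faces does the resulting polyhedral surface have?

60

A triangular antiprism: V=6, E=12, F=8.
Attach a dodecagonal antiprism (V=24, E=48, F=26) along a 3-gon: merge 3 vertices and 3 edges, delete both glued faces → V=27, E=57, F=32.
Attach a 14-gonal antiprism (V=28, E=56, F=30) along a 3-gon: merge 3 vertices and 3 edges, delete both glued faces → V=52, E=110, F=60.
Check: V − E + F = 52 − 110 + 60 = 2.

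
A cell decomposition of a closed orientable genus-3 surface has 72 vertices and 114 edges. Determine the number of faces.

38

For a closed orientable surface of genus 3, χ = 2 − 2·3 = -4.
F = -4 − V + E = -4 − 72 + 114 = 38.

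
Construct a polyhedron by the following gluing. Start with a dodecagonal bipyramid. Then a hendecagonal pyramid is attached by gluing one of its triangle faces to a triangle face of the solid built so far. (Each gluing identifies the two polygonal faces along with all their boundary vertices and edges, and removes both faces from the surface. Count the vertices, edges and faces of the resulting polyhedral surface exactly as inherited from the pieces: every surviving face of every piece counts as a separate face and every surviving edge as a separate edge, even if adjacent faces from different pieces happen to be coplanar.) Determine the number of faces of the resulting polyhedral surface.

A dodecagonal bipyramid: V=14, E=36, F=24.
Attach a hendecagonal pyramid (V=12, E=22, F=12) along a 3-gon: merge 3 vertices and 3 edges, delete both glued faces → V=23, E=55, F=34.
Check: V − E + F = 23 − 55 + 34 = 2.

34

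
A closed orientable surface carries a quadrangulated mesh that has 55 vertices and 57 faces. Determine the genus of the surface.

Every face is a square, so 2E = 4·57 = 228, giving E = 114.
χ = V − E + F = 55 − 114 + 57 = -2.
For a closed orientable surface χ = 2 − 2g, so g = (2 − (-2))/2 = 2.

2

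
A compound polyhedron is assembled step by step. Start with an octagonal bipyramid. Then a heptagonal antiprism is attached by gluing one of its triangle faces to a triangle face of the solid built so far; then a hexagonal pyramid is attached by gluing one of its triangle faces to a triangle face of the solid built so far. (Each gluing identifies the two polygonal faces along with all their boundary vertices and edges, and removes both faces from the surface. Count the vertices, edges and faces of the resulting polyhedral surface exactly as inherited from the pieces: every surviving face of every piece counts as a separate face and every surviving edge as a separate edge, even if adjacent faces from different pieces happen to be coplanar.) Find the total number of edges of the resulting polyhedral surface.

An octagonal bipyramid: V=10, E=24, F=16.
Attach a heptagonal antiprism (V=14, E=28, F=16) along a 3-gon: merge 3 vertices and 3 edges, delete both glued faces → V=21, E=49, F=30.
Attach a hexagonal pyramid (V=7, E=12, F=7) along a 3-gon: merge 3 vertices and 3 edges, delete both glued faces → V=25, E=58, F=35.
Check: V − E + F = 25 − 58 + 35 = 2.

58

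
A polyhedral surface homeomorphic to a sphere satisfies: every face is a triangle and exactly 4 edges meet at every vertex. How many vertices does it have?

6

Each face has 3 edges and each edge borders two faces, so 2E = 3F.
Each vertex has degree 4, so 4V = 2E and hence V = 3F/4.
Euler: V − E + F = 2 ⇒ (3F/4) − (3F/2) + F = 2.
Multiply by 8: (6 − 12 + 8)F = 16, i.e. 2F = 16.
So F = 8, E = 3·8/2 = 12, V = 3·8/4 = 6.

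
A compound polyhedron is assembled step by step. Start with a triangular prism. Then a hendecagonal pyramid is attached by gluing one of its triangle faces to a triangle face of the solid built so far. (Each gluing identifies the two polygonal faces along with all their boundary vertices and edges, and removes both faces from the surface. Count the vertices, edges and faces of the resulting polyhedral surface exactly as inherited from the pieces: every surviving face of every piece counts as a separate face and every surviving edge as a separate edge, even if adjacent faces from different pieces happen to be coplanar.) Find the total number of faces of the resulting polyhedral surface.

15

A triangular prism: V=6, E=9, F=5.
Attach a hendecagonal pyramid (V=12, E=22, F=12) along a 3-gon: merge 3 vertices and 3 edges, delete both glued faces → V=15, E=28, F=15.
Check: V − E + F = 15 − 28 + 15 = 2.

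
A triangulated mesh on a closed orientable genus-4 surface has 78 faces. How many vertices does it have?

χ = 2 − 2·4 = -6, and every face is a triangle so 3F = 2E.
E = 3·78/2 = 117. Then V = -6 + E − F = -6 + 117 − 78 = 33.

33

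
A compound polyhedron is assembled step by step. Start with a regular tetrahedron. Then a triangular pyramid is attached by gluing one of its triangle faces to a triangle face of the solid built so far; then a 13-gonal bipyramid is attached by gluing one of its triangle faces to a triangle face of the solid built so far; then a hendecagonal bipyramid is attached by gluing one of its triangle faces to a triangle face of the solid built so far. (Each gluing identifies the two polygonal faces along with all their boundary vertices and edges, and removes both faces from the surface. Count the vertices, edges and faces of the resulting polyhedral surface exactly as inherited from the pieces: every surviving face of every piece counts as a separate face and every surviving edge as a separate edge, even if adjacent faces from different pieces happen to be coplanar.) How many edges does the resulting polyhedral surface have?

75

A regular tetrahedron: V=4, E=6, F=4.
Attach a triangular pyramid (V=4, E=6, F=4) along a 3-gon: merge 3 vertices and 3 edges, delete both glued faces → V=5, E=9, F=6.
Attach a 13-gonal bipyramid (V=15, E=39, F=26) along a 3-gon: merge 3 vertices and 3 edges, delete both glued faces → V=17, E=45, F=30.
Attach a hendecagonal bipyramid (V=13, E=33, F=22) along a 3-gon: merge 3 vertices and 3 edges, delete both glued faces → V=27, E=75, F=50.
Check: V − E + F = 27 − 75 + 50 = 2.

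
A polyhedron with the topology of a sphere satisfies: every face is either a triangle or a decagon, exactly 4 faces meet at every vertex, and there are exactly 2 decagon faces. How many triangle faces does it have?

Let x be the number of triangles; then F = 2 + x.
Edge–face incidences: 2E = 10·2 + 3·x = 20 + 3x.
Every vertex has degree 4, so 4V = 2E.
Euler: V − E + F = 2 ⇒ (2E)/4 − E + (2 + x) = 2.
Multiply by 8: 2·(2E) − 4·(2E) + 8·(2 + x) = 16, i.e. 16 + 8x − 2·(20 + 3x) = 16.
Collecting terms: 2x − 24 = 16, so 2x = 40, so x = 20.
Then 2E = 20 + 3·20 = 80, so E = 40, V = 2E/4 = 20, F = 2 + 20 = 22.

20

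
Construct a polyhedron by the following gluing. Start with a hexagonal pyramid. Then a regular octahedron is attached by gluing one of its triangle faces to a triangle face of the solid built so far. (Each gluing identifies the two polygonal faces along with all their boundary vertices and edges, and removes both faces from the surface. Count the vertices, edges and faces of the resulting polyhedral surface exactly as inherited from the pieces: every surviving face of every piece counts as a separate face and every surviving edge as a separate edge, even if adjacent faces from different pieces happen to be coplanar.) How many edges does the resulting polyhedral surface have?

A hexagonal pyramid: V=7, E=12, F=7.
Attach a regular octahedron (V=6, E=12, F=8) along a 3-gon: merge 3 vertices and 3 edges, delete both glued faces → V=10, E=21, F=13.
Check: V − E + F = 10 − 21 + 13 = 2.

21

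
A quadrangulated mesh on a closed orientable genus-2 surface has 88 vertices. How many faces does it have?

χ = 2 − 2·2 = -2, and every face is a square so 4F = 2E.
V − E + F = -2 with E = 4F/2 gives 88 − (4/2 − 1)·F = -2, so F = 90 and E = 180.

90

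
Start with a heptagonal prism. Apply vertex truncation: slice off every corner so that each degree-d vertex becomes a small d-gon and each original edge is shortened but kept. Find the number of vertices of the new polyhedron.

The base solid has V = 14, E = 21, F = 9.
Truncation replaces each original edge-end by a new vertex, so V′ = 2E = 42.
Each original edge survives, and each old vertex of degree d contributes d new edges; summing degrees gives Σd = 2E, so E′ = E + 2E = 3E = 63.
Each original face survives and each original vertex becomes one new face: F′ = F + V = 23.

42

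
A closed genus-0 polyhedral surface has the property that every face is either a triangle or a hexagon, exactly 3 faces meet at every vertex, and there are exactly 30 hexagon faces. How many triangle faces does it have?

4

Let x be the number of triangles; then F = 30 + x.
Edge–face incidences: 2E = 6·30 + 3·x = 180 + 3x.
Every vertex has degree 3, so 3V = 2E.
Euler: V − E + F = 2 ⇒ (2E)/3 − E + (30 + x) = 2.
Multiply by 6: 2·(2E) − 3·(2E) + 6·(30 + x) = 12, i.e. 180 + 6x − (180 + 3x) = 12.
Collecting terms: 3x = 12, so x = 4.
Then 2E = 180 + 3·4 = 192, so E = 96, V = 2E/3 = 64, F = 30 + 4 = 34.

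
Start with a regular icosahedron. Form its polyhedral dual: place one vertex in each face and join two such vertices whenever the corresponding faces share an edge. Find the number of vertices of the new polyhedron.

20

The base solid has V = 12, E = 30, F = 20.
The dual swaps V and F and preserves E: V′ = F = 20, E′ = E = 30, F′ = V = 12.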